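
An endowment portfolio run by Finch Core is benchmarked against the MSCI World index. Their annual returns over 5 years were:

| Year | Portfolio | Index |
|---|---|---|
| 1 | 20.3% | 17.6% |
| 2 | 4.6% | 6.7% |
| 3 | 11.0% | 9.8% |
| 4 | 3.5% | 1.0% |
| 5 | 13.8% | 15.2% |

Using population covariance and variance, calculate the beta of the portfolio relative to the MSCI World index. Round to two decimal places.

0.98

r̄p = 10.6400%,  r̄m = 10.0600%
Cov = Σ(rp − r̄p)(rm − r̄m) / 5 = 34.7936
Var(rm) = Σ(rm − r̄m)² / 5 = 35.3424
β = Cov / Var = 34.7936 / 35.3424 = 0.9845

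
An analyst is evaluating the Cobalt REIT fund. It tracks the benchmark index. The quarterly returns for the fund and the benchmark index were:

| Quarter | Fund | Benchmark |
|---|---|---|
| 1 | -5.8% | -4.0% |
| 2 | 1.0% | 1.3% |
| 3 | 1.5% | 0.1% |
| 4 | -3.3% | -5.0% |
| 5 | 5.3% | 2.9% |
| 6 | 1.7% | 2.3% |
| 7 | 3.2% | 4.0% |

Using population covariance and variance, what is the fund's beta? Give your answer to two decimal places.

1.01

r̄p = 0.5143%,  r̄m = 0.2286%
Cov = Σ(rp − r̄p)(rm − r̄m) / 7 = 10.3439
Var(rm) = Σ(rm − r̄m)² / 7 = 10.2906
β = Cov / Var = 10.3439 / 10.2906 = 1.0052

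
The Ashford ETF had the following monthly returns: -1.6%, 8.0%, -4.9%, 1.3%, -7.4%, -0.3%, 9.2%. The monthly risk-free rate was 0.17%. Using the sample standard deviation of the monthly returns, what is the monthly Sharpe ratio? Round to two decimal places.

0.07

Mean return r̄ = 4.30 / 7 = 0.6143%
Sample std dev = √[229.1086 / 6] = 6.1794%
Sharpe = (r̄ − rf) / σ = (0.6143 − 0.17) / 6.1794 = 0.4443 / 6.1794 = 0.0719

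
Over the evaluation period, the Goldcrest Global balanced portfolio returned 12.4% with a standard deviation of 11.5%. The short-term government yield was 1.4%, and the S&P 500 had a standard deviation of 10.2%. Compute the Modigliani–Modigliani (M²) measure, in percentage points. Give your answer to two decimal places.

Sharpe = (Rp − Rf) / σp = (12.4% − 1.4%) / 11.5% = 0.9565
M² = Rf + Sharpe × σm = 1.4% + 0.9565 × 10.2% = 11.1563%

11.16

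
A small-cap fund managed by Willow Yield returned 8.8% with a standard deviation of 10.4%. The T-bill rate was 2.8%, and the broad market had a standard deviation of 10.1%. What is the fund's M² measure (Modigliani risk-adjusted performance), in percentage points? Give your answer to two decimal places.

8.63

Sharpe = (Rp − Rf) / σp = (8.8% − 2.8%) / 10.4% = 0.5769
M² = Rf + Sharpe × σm = 2.8% + 0.5769 × 10.1% = 8.6267%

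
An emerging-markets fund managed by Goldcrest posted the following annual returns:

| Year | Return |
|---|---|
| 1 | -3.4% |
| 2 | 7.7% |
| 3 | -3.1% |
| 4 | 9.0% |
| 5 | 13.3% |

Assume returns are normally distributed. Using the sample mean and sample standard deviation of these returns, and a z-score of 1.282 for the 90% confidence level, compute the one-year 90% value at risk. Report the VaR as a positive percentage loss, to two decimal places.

4.98

Mean return r̄ = 23.50 / 5 = 4.7000%
Σ(r − r̄)² = (-3.4 − 4.7000)² + (7.7 − 4.7000)² + (-3.1 − 4.7000)² + … = 227.9000
sample σ = √(227.9000 / 4) = √56.9750 = 7.5482%
VaR = −(r̄ − z·σ) = −(4.7000 − 1.282 × 7.5482) = −(-4.9768) = 4.9768%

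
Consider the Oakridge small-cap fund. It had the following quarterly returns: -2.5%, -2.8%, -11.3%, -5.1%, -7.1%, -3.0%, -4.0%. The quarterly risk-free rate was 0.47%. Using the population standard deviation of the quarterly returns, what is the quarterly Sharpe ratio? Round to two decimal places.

Mean return μ = -35.80 / 7 = -5.1143%
Σ(r − μ)² = 60.1086; population σ = √(60.1086/7) = 2.9303%
Sharpe = (μ − rf) / σ = (-5.1143 − 0.47) / 2.9303 = -5.5843 / 2.9303 = -1.9057

-1.91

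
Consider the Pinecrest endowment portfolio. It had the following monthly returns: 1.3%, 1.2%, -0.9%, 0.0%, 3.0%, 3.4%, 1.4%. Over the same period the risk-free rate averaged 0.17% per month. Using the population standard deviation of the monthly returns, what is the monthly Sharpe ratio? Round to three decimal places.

Mean return r̄ = 9.40 / 7 = 1.3429%
Σ(r − r̄)² = (1.3 − 1.3429)² + (1.2 − 1.3429)² + (-0.9 − 1.3429)² + … = 13.8371
population σ = √(13.8371 / 7) = √1.9767 = 1.4060%
Sharpe = (r̄ − rf) / σ = (1.3429 − 0.17) / 1.4060 = 1.1729 / 1.4060 = 0.8342

0.834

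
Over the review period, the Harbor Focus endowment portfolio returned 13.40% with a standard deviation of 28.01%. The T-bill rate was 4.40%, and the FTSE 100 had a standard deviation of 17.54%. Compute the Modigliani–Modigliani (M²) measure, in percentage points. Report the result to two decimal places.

Sharpe = (Rp − Rf) / σp = (13.40% − 4.40%) / 28.01% = 0.3213
M² = Rf + Sharpe × σm = 4.40% + 0.3213 × 17.54% = 10.0356%

10.04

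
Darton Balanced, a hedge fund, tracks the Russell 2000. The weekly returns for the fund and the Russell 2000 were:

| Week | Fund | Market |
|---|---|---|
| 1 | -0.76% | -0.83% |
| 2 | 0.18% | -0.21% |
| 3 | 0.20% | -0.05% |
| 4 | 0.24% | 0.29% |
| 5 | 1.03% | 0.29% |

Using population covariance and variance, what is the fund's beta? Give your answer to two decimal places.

1.22

r̄p = 0.1780%,  r̄m = -0.1020%
Cov = Σ(rp − r̄p)(rm − r̄m) / 5 = 0.2084
Var(rm) = Σ(rm − r̄m)² / 5 = 0.1703
β = Cov / Var = 0.2084 / 0.1703 = 1.2237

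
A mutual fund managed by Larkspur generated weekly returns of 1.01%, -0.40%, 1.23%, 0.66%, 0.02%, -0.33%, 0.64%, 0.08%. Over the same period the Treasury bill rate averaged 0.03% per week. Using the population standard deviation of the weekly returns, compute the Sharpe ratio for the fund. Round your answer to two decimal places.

Mean return r̄ = 2.910 / 8 = 0.3638%
Σ(r − r̄)² = 2.5954; population σ = √(2.5954/8) = 0.5696%
Sharpe = (r̄ − rf) / σ = (0.3638 − 0.03) / 0.5696 = 0.3338 / 0.5696 = 0.5860

0.59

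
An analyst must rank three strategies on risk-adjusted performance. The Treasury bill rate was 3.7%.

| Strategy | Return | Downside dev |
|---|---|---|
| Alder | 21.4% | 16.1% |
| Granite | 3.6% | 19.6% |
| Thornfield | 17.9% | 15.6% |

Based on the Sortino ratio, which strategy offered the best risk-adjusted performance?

Alder: Sortino ratio = (21.4% − 3.7%) / 16.1% = 1.099
Granite: Sortino ratio = (3.6% − 3.7%) / 19.6% = -0.005
Thornfield: Sortino ratio = (17.9% − 3.7%) / 15.6% = 0.910
Highest: Alder (1.099).

Alder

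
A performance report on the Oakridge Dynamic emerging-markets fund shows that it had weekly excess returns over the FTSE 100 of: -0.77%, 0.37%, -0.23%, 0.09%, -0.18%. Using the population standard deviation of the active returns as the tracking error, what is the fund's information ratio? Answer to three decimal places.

r̄ = (-0.77 + 0.37 − 0.23 + 0.09 − 0.18) / 5 = -0.1440%
Population σ = √[Σ(r − r̄)² / 5] = √[0.7195 / 5] = √0.1439 = 0.3793%
IR = r̄ / tracking error = -0.1440 / 0.3793 = -0.3796

-0.380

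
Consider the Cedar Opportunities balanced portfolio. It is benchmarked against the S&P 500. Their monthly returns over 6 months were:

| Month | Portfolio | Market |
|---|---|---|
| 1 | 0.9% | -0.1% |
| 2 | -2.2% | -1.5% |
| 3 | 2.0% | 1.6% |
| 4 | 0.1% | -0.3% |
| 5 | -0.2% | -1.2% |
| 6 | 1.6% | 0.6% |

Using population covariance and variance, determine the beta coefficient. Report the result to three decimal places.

r̄p = 0.3667%,  r̄m = -0.1500%
Cov = Σ(rp − r̄p)(rm − r̄m) / 6 = 1.3183
Var(rm) = Σ(rm − r̄m)² / 6 = 1.0958
β = Cov / Var = 1.3183 / 1.0958 = 1.2030

1.203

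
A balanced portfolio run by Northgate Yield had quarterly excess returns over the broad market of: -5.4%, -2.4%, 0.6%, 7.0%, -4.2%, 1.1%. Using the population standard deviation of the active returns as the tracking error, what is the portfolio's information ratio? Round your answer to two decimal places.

-0.13

r̄ = (-5.4 − 2.4 + 0.6 + 7 − 4.2 + 1.1) / 6 = -3.30 / 6 = -0.5500%
Σ(r − r̄)² = 101.3150; population σ = √(101.3150/6) = 4.1092%
IR = r̄ / tracking error = -0.5500 / 4.1092 = -0.1338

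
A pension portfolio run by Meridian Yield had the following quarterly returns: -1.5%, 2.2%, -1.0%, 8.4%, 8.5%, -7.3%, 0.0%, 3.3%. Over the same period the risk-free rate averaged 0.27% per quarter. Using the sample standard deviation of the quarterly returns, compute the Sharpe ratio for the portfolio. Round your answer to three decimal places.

r̄ = (-1.5 + 2.2 − 1 + 8.4 + 8.5 − 7.3 + 0 + 3.3) / 8 = 12.60 / 8 = 1.5750%
Σ(r − r̄)² = (-1.5 − 1.5750)² + (2.2 − 1.5750)² + … = 195.2350
sample σ = √(195.2350 / 7) = √27.8907 = 5.2812%
Sharpe = (r̄ − rf) / σ = (1.5750 − 0.27) / 5.2812 = 1.3050 / 5.2812 = 0.2471

0.247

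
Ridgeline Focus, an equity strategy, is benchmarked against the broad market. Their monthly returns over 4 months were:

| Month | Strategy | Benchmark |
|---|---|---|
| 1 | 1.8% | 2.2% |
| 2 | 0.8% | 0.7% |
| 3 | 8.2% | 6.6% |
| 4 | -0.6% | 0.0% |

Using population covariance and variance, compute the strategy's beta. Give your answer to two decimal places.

r̄p = 2.5500%,  r̄m = 2.3750%
Cov = Σ(rp − r̄p)(rm − r̄m) / 4 = 8.6038
Var(rm) = Σ(rm − r̄m)² / 4 = 6.5819
β = Cov / Var = 8.6038 / 6.5819 = 1.3072

1.31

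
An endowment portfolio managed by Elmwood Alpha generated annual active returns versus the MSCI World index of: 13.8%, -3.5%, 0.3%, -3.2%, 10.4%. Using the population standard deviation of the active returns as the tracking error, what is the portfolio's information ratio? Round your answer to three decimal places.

r̄ = (13.8 − 3.5 + 0.3 − 3.2 + 10.4) / 5 = 3.5600%
Σ(r − r̄)² = (13.8 − 3.5600)² + (-3.5 − 3.5600)² + (0.3 − 3.5600)² + … = 257.8120
σ = √[257.8120 / 5] = 7.1807%
IR = r̄ / tracking error = 3.5600 / 7.1807 = 0.4958

0.496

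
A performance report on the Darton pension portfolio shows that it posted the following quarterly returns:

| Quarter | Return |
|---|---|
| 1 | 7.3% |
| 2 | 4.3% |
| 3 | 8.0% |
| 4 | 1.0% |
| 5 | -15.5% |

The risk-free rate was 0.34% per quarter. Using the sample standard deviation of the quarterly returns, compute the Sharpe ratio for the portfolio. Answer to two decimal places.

0.07

r̄ = (7.3 + 4.3 + 8 + 1 − 15.5) / 5 = 5.10 / 5 = 1.0200%
Σ(r − r̄)² = 371.8280; sample σ = √(371.8280/4) = 9.6414%
Sharpe = (r̄ − rf) / σ = (1.0200 − 0.34) / 9.6414 = 0.6800 / 9.6414 = 0.0705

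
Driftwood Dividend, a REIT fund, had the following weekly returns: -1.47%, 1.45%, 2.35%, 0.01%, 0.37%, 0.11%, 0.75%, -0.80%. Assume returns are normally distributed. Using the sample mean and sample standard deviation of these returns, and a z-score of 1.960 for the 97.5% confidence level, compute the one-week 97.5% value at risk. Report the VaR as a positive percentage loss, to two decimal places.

r̄ = (-1.47 + 1.45 + 2.35 + 0.01 + 0.37 + 0.11 + 0.75 − 0.8) / 8 = 2.770 / 8 = 0.3463%
Sample std dev = √[10.1784 / 7] = 1.2058%
VaR = −(r̄ − z·σ) = −(0.3463 − 1.960 × 1.2058) = −(-2.0171) = 2.0171%

2.02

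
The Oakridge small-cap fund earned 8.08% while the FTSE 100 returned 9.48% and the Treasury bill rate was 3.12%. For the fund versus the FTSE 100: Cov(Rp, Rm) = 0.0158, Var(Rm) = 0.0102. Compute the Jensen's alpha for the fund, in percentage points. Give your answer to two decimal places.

-4.89

β = Cov / Var = 0.0158 / 0.0102 = 1.5490
E[R] = Rf + β(Rm − Rf) = 3.12% + 1.5490 × (9.48% − 3.12%) = 12.9716%
α = Rp − E[R] = 8.08% − 12.9716% = -4.8916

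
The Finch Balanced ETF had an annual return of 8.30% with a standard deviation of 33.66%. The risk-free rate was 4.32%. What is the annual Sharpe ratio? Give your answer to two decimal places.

Sharpe = (Rp − Rf) / σp = (8.30% − 4.32%) / 33.66% = 3.98% / 33.66% = 0.1182

0.12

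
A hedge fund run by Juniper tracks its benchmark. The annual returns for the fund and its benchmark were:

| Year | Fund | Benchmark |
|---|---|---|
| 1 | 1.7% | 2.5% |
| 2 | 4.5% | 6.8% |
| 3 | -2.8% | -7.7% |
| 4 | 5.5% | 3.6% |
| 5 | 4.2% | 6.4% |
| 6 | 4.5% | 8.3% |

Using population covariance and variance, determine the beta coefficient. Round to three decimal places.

0.487

r̄p = 2.9333%,  r̄m = 3.3167%
Cov = Σ(rp − r̄p)(rm − r̄m) / 6 = 13.6778
Var(rm) = Σ(rm − r̄m)² / 6 = 28.0981
β = Cov / Var = 13.6778 / 28.0981 = 0.4868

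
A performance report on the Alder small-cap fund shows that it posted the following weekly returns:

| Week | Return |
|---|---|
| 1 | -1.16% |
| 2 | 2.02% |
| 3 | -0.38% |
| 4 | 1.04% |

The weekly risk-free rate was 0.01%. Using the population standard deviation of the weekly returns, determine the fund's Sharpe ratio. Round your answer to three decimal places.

Mean return r̄ = 1.520 / 4 = 0.3800%
Population σ = √[Σ(r − r̄)² / 4] = √[6.0744 / 4] = √1.5186 = 1.2323%
Sharpe = (r̄ − rf) / σ = (0.3800 − 0.01) / 1.2323 = 0.3700 / 1.2323 = 0.3003

0.300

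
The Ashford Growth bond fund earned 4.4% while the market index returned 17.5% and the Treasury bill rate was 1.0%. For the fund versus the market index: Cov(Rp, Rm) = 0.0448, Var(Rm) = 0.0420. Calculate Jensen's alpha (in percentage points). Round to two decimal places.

-14.20

β = Cov / Var = 0.0448 / 0.0420 = 1.0667
E[R] = Rf + β(Rm − Rf) = 1.0% + 1.0667 × (17.5% − 1.0%) = 18.6006%
α = Rp − E[R] = 4.4% − 18.6006% = -14.2006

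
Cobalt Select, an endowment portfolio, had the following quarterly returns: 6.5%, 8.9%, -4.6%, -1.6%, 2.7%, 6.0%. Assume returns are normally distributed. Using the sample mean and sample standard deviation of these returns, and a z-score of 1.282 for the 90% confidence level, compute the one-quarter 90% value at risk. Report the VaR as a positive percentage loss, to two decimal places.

3.68

r̄ = (6.5 + 8.9 − 4.6 − 1.6 + 2.7 + 6) / 6 = 17.90 / 6 = 2.9833%
Σ(r − r̄)² = 135.0683; sample σ = √(135.0683/5) = 5.1975%
VaR = −(r̄ − z·σ) = −(2.9833 − 1.282 × 5.1975) = −(-3.6799) = 3.6799%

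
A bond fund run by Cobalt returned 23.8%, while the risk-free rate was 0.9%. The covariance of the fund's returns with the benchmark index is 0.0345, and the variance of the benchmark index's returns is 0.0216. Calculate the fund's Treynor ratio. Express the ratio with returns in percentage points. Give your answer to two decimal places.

14.34

β = Cov / Var = 0.0345 / 0.0216 = 1.5972
Treynor = (Rp − Rf) / β = (23.8% − 0.9%) / 1.5972 = 22.90 / 1.5972 = 14.3376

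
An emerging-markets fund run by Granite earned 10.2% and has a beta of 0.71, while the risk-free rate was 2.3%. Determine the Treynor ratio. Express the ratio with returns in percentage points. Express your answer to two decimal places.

Treynor = (Rp − Rf) / β = (10.2% − 2.3%) / 0.71 = 7.90 / 0.71 = 11.1268

11.13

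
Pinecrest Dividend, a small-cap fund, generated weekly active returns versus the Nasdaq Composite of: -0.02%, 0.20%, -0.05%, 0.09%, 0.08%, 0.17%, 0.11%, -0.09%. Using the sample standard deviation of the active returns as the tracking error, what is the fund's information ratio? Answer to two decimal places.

0.59

μ = (-0.02 + 0.2 − 0.05 + 0.09 + 0.08 + 0.17 + 0.11 − 0.09) / 8 = 0.490 / 8 = 0.0613%
Σ(r − μ)² = 0.0765; sample σ = √(0.0765/7) = 0.1045%
IR = μ / tracking error = 0.0613 / 0.1045 = 0.5866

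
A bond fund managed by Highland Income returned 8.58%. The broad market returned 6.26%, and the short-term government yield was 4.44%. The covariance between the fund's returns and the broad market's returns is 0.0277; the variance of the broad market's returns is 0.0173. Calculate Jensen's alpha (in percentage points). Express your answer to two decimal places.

1.23

β = Cov / Var = 0.0277 / 0.0173 = 1.6012
E[R] = Rf + β(Rm − Rf) = 4.44% + 1.6012 × (6.26% − 4.44%) = 7.3542%
α = Rp − E[R] = 8.58% − 7.3542% = 1.2258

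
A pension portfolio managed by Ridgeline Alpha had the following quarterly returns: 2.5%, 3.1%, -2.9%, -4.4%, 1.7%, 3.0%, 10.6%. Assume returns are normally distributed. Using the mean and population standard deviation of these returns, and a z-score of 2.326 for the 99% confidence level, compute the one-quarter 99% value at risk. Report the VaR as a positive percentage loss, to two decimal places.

8.51

Mean return μ = 13.60 / 7 = 1.9429%
Σ(r − μ)² = 141.4571; population σ = √(141.4571/7) = 4.4953%
VaR = −(μ − z·σ) = −(1.9429 − 2.326 × 4.4953) = −(-8.5132) = 8.5132%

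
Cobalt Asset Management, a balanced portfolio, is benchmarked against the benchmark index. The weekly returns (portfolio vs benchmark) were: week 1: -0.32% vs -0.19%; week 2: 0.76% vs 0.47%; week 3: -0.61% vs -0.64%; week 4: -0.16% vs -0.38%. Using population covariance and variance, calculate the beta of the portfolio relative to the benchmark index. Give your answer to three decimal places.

1.199

r̄p = -0.0825%,  r̄m = -0.1850%
Cov = Σ(rp − r̄p)(rm − r̄m) / 4 = 0.2020
Var(rm) = Σ(rm − r̄m)² / 4 = 0.1685
β = Cov / Var = 0.2020 / 0.1685 = 1.1988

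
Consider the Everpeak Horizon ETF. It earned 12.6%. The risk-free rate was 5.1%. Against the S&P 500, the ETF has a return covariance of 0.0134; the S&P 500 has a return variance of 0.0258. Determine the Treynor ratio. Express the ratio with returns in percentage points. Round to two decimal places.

β = Cov / Var = 0.0134 / 0.0258 = 0.5194
Treynor = (Rp − Rf) / β = (12.6% − 5.1%) / 0.5194 = 7.50 / 0.5194 = 14.4397

14.44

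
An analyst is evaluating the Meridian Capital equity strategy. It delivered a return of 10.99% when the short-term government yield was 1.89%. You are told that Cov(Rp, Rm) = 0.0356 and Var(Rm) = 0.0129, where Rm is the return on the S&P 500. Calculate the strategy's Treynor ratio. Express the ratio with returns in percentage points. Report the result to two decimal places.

3.30

β = Cov / Var = 0.0356 / 0.0129 = 2.7597
Treynor = (Rp − Rf) / β = (10.99% − 1.89%) / 2.7597 = 9.10 / 2.7597 = 3.2975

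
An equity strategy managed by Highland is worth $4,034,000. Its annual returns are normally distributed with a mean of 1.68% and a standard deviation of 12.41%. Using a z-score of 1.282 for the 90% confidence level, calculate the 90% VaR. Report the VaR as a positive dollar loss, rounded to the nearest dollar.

$574,023

Return at the 90% tail: μ − z·σ = 1.68% − 1.282 × 12.41% = 1.68 − 15.90962 = -14.22962%
VaR = −(-14.22962%) × $4,034,000 = 14.22962% × $4,034,000 = $574,023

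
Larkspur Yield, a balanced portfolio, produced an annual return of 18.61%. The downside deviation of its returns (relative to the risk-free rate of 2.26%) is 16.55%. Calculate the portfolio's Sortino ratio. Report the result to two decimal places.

Sortino = (Rp − Rf) / σd = (18.61% − 2.26%) / 16.55% = 16.35% / 16.55% = 0.9879

0.99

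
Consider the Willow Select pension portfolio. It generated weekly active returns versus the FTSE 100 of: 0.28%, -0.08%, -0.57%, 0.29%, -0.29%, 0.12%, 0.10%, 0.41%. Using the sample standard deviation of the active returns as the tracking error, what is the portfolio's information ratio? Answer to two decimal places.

0.10

Mean return r̄ = 0.260 / 8 = 0.0325%
Sample std dev = √[0.7620 / 7] = 0.3299%
IR = r̄ / tracking error = 0.0325 / 0.3299 = 0.0985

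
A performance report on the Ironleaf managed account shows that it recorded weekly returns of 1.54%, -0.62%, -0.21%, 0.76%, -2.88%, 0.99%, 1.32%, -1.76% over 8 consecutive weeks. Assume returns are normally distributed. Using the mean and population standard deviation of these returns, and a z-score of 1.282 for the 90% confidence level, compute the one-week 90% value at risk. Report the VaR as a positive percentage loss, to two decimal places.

μ = (1.54 − 0.62 − 0.21 + 0.76 − 2.88 + 0.99 + 1.32 − 1.76) / 8 = -0.860 / 8 = -0.1075%
Population σ = √[Σ(r − μ)² / 8] = √[17.3998 / 8] = √2.1750 = 1.4748%
VaR = −(μ − z·σ) = −(-0.1075 − 1.282 × 1.4748) = −(-1.9982) = 1.9982%

2.00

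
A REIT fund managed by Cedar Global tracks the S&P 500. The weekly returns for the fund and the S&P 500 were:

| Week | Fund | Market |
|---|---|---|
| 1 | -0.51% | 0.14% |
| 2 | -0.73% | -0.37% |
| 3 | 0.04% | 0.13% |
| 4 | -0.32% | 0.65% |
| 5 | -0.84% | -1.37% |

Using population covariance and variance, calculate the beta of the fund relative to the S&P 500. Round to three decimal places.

r̄p = -0.4720%,  r̄m = -0.1640%
Cov = Σ(rp − r̄p)(rm − r̄m) / 5 = 0.1519
Var(rm) = Σ(rm − r̄m)² / 5 = 0.4677
β = Cov / Var = 0.1519 / 0.4677 = 0.3248

0.325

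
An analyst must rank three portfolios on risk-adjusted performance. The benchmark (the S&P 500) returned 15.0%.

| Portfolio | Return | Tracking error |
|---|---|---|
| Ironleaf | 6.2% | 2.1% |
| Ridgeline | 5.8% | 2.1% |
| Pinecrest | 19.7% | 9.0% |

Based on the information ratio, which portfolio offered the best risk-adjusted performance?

Pinecrest

Ironleaf: IR = (6.2% − 15.0%) / 2.1% = -4.190
Ridgeline: IR = (5.8% − 15.0%) / 2.1% = -4.381
Pinecrest: IR = (19.7% − 15.0%) / 9.0% = 0.522
Highest: Pinecrest (0.522).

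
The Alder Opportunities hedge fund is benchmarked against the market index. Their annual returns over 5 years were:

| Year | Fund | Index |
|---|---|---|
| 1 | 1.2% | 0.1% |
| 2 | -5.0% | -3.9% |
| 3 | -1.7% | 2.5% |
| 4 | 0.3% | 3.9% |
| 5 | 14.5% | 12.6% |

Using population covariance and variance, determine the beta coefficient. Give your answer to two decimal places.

r̄p = 1.8600%,  r̄m = 3.0400%
Cov = Σ(rp − r̄p)(rm − r̄m) / 5 = 34.1936
Var(rm) = Σ(rm − r̄m)² / 5 = 29.8464
β = Cov / Var = 34.1936 / 29.8464 = 1.1457

1.15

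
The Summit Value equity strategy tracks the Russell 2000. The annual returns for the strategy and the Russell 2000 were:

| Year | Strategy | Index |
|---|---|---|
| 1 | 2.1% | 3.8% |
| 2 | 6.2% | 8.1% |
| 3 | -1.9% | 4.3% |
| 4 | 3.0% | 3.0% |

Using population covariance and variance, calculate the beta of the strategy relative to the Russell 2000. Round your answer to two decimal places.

r̄p = 2.3500%,  r̄m = 4.8000%
Cov = Σ(rp − r̄p)(rm − r̄m) / 4 = 3.4775
Var(rm) = Σ(rm − r̄m)² / 4 = 3.8450
β = Cov / Var = 3.4775 / 3.8450 = 0.9044

0.90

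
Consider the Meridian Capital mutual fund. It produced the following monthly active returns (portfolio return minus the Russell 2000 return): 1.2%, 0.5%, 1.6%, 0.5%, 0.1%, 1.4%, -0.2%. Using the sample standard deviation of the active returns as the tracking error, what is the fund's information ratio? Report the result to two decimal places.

μ = (1.2 + 0.5 + 1.6 + 0.5 + 0.1 + 1.4 − 0.2) / 7 = 0.7286%
Sample std dev = √[2.7943 / 6] = 0.6824%
IR = μ / tracking error = 0.7286 / 0.6824 = 1.0677

1.07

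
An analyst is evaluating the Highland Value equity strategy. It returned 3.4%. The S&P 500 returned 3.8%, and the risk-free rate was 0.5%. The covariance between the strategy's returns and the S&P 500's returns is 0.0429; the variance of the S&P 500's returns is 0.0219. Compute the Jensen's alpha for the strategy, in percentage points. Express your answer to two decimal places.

β = Cov / Var = 0.0429 / 0.0219 = 1.9589
E[R] = Rf + β(Rm − Rf) = 0.5% + 1.9589 × (3.8% − 0.5%) = 6.9644%
α = Rp − E[R] = 3.4% − 6.9644% = -3.5644

-3.56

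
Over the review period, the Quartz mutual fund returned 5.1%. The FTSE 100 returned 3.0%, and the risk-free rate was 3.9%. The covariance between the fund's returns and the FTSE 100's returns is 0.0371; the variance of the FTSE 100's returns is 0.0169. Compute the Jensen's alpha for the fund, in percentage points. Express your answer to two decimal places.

β = Cov / Var = 0.0371 / 0.0169 = 2.1953
E[R] = Rf + β(Rm − Rf) = 3.9% + 2.1953 × (3.0% − 3.9%) = 1.9242%
α = Rp − E[R] = 5.1% − 1.9242% = 3.1758

3.18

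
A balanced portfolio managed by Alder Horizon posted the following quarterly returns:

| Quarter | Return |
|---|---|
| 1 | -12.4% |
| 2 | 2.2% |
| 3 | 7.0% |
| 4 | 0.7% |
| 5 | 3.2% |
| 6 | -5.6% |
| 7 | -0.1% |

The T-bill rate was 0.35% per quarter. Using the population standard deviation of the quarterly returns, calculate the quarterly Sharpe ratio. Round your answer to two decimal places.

r̄ = (-12.4 + 2.2 + 7 + 0.7 + 3.2 − 5.6 − 0.1) / 7 = -0.7143%
Population σ = √[Σ(r − r̄)² / 7] = √[246.1286 / 7] = √35.1612 = 5.9297%
Sharpe = (r̄ − rf) / σ = (-0.7143 − 0.35) / 5.9297 = -1.0643 / 5.9297 = -0.1795

-0.18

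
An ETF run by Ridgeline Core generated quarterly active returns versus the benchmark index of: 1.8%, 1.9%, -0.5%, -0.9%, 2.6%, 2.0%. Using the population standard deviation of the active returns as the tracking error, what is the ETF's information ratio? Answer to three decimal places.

r̄ = (1.8 + 1.9 − 0.5 − 0.9 + 2.6 + 2) / 6 = 6.90 / 6 = 1.1500%
Population std dev = √[10.7350 / 6] = 1.3376%
IR = r̄ / tracking error = 1.1500 / 1.3376 = 0.8597

0.860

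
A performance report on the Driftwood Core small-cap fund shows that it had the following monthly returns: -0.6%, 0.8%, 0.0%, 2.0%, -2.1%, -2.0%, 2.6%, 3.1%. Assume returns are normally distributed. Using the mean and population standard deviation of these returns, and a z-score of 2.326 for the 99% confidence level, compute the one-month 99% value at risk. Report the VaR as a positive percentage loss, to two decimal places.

3.87

Mean return μ = 3.80 / 8 = 0.4750%
Population σ = √[Σ(r − μ)² / 8] = √[27.9750 / 8] = √3.4969 = 1.8700%
VaR = −(μ − z·σ) = −(0.4750 − 2.326 × 1.8700) = −(-3.8746) = 3.8746%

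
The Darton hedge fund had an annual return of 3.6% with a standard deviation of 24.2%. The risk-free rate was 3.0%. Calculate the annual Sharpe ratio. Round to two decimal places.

0.02

Sharpe = (Rp − Rf) / σp = (3.6% − 3.0%) / 24.2% = 0.60% / 24.2% = 0.0248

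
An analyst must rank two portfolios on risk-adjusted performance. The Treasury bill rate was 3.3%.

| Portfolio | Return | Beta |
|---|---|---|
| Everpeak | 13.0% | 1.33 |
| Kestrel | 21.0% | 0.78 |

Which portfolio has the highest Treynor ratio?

Kestrel

Everpeak: Treynor = (13.0% − 3.3%) / 1.33 = 7.293
Kestrel: Treynor = (21.0% − 3.3%) / 0.78 = 22.692
Highest: Kestrel (22.692).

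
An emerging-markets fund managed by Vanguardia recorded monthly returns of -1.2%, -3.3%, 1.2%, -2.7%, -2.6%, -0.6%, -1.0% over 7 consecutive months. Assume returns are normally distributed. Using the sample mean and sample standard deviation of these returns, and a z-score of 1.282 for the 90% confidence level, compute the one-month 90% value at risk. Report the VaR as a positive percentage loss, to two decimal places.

3.44

r̄ = (-1.2 − 3.3 + 1.2 − 2.7 − 2.6 − 0.6 − 1) / 7 = -1.4571%
Σ(r − r̄)² = 14.3171; sample σ = √(14.3171/6) = 1.5447%
VaR = −(r̄ − z·σ) = −(-1.4571 − 1.282 × 1.5447) = −(-3.4374) = 3.4374%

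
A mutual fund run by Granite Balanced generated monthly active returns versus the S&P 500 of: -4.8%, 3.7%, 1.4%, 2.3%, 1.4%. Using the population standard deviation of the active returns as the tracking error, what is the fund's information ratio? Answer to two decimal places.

0.27

Mean return r̄ = 4.00 / 5 = 0.8000%
Σ(r − r̄)² = (-4.8 − 0.8000)² + (3.7 − 0.8000)² + … = 42.7400
σ = √[42.7400 / 5] = 2.9237%
IR = r̄ / tracking error = 0.8000 / 2.9237 = 0.2736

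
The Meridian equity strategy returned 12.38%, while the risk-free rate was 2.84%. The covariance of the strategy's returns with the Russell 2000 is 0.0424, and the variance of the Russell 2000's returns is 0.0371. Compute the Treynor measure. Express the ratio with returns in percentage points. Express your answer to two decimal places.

8.35

β = Cov / Var = 0.0424 / 0.0371 = 1.1429
Treynor = (Rp − Rf) / β = (12.38% − 2.84%) / 1.1429 = 9.54 / 1.1429 = 8.3472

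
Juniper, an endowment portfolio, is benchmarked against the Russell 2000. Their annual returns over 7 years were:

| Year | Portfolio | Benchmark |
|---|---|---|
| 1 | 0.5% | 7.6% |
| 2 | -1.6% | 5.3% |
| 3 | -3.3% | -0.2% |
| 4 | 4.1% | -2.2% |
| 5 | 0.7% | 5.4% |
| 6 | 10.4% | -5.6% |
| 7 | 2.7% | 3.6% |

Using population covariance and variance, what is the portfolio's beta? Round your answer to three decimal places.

r̄p = 1.9286%,  r̄m = 1.9857%
Cov = Σ(rp − r̄p)(rm − r̄m) / 7 = -12.0839
Var(rm) = Σ(rm − r̄m)² / 7 = 19.5155
β = Cov / Var = -12.0839 / 19.5155 = -0.6192

-0.619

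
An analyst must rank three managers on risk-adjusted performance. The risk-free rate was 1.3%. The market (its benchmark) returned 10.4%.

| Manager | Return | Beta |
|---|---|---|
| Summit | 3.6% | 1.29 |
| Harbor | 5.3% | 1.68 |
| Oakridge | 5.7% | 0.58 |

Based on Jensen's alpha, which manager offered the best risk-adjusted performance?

Summit: α = 3.6% − [1.3% + 1.29 × (10.4% − 1.3%)] = -9.439
Harbor: α = 5.3% − [1.3% + 1.68 × (10.4% − 1.3%)] = -11.288
Oakridge: α = 5.7% − [1.3% + 0.58 × (10.4% − 1.3%)] = -0.878
Highest: Oakridge (-0.878).

Oakridge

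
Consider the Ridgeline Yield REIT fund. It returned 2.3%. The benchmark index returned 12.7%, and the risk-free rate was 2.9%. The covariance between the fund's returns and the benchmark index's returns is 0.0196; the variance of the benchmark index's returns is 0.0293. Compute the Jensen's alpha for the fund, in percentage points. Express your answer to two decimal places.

β = Cov / Var = 0.0196 / 0.0293 = 0.6689
E[R] = Rf + β(Rm − Rf) = 2.9% + 0.6689 × (12.7% − 2.9%) = 9.4552%
α = Rp − E[R] = 2.3% − 9.4552% = -7.1552

-7.16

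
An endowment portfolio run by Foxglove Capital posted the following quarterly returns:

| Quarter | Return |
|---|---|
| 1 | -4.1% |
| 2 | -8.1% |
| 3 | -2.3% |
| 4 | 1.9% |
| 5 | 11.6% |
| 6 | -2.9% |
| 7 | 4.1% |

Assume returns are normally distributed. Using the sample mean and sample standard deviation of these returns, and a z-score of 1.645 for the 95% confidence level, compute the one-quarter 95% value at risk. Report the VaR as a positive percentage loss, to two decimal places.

10.61

r̄ = (-4.1 − 8.1 − 2.3 + 1.9 + 11.6 − 2.9 + 4.1) / 7 = 0.0286%
Σ(r − r̄)² = (-4.1 − 0.0286)² + (-8.1 − 0.0286)² + … = 251.0943
σ = √[251.0943 / 6] = 6.4691%
VaR = −(r̄ − z·σ) = −(0.0286 − 1.645 × 6.4691) = −(-10.6131) = 10.6131%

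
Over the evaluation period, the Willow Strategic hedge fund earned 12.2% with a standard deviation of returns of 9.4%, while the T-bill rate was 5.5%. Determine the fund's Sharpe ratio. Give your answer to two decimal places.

Sharpe = (Rp − Rf) / σp = (12.2% − 5.5%) / 9.4% = 6.70% / 9.4% = 0.7128

0.71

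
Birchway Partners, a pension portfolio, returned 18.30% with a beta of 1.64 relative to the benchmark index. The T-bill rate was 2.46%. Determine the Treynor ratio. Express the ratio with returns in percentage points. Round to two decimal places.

Treynor = (Rp − Rf) / β = (18.30% − 2.46%) / 1.64 = 15.84 / 1.64 = 9.6585

9.66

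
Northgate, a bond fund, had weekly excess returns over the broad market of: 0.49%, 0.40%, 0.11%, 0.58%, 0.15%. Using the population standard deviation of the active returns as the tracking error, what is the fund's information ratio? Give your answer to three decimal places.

1.863

Mean return μ = 1.730 / 5 = 0.3460%
Σ(r − μ)² = (0.49 − 0.3460)² + (0.4 − 0.3460)² + … = 0.1725
σ = √[0.1725 / 5] = 0.1857%
IR = μ / tracking error = 0.3460 / 0.1857 = 1.8632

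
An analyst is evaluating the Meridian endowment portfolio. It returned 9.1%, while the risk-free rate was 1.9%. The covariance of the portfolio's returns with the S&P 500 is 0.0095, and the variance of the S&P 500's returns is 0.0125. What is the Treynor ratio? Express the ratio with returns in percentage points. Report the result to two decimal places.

β = Cov / Var = 0.0095 / 0.0125 = 0.7600
Treynor = (Rp − Rf) / β = (9.1% − 1.9%) / 0.7600 = 7.20 / 0.7600 = 9.4737

9.47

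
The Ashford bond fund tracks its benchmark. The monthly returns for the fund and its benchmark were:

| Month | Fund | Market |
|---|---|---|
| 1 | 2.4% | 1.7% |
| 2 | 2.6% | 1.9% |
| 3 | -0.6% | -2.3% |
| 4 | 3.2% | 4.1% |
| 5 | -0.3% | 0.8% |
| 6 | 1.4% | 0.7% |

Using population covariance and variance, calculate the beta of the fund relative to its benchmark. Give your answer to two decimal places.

0.65

r̄p = 1.4500%,  r̄m = 1.1500%
Cov = Σ(rp − r̄p)(rm − r̄m) / 6 = 2.3758
Var(rm) = Σ(rm − r̄m)² / 6 = 3.6325
β = Cov / Var = 2.3758 / 3.6325 = 0.6540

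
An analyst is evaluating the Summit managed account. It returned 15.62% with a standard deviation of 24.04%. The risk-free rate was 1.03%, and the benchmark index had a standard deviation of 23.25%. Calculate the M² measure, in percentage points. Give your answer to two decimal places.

Sharpe = (Rp − Rf) / σp = (15.62% − 1.03%) / 24.04% = 0.6069
M² = Rf + Sharpe × σm = 1.03% + 0.6069 × 23.25% = 15.1404%

15.14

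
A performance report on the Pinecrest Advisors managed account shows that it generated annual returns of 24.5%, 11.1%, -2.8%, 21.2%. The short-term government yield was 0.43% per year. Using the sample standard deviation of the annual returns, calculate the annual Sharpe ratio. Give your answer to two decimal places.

μ = (24.5 + 11.1 − 2.8 + 21.2) / 4 = 13.5000%
Sample σ = √[Σ(r − μ)² / 3] = √[451.7400 / 3] = √150.5800 = 12.2711%
Sharpe = (μ − rf) / σ = (13.5000 − 0.43) / 12.2711 = 13.0700 / 12.2711 = 1.0651

1.07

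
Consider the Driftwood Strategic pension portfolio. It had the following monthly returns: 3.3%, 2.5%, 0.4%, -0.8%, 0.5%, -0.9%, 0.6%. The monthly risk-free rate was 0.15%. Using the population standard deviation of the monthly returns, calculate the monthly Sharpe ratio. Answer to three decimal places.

0.446

μ = (3.3 + 2.5 + 0.4 − 0.8 + 0.5 − 0.9 + 0.6) / 7 = 5.60 / 7 = 0.8000%
Population σ = √[Σ(r − μ)² / 7] = √[14.8800 / 7] = √2.1257 = 1.4580%
Sharpe = (μ − rf) / σ = (0.8000 − 0.15) / 1.4580 = 0.6500 / 1.4580 = 0.4458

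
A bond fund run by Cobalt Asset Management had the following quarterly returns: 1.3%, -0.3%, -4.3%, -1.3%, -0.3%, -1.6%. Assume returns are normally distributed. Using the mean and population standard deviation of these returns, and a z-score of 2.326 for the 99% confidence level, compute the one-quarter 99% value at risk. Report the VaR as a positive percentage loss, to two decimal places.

5.06

r̄ = (1.3 − 0.3 − 4.3 − 1.3 − 0.3 − 1.6) / 6 = -6.50 / 6 = -1.0833%
Population σ = √[Σ(r − r̄)² / 6] = √[17.5683 / 6] = √2.9281 = 1.7112%
VaR = −(r̄ − z·σ) = −(-1.0833 − 2.326 × 1.7112) = −(-5.0636) = 5.0636%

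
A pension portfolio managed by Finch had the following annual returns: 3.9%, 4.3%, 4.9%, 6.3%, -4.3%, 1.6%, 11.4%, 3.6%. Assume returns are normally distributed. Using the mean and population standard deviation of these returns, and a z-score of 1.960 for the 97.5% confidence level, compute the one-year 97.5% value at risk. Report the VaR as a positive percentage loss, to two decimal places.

Mean return μ = 31.70 / 8 = 3.9625%
Σ(r − μ)² = 135.7588; population σ = √(135.7588/8) = 4.1194%
VaR = −(μ − z·σ) = −(3.9625 − 1.960 × 4.1194) = −(-4.1115) = 4.1115%

4.11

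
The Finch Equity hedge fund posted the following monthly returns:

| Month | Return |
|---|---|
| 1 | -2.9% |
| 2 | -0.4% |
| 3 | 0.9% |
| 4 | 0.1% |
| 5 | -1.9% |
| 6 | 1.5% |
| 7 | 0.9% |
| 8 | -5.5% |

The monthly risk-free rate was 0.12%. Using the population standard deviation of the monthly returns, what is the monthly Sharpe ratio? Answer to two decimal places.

-0.46

r̄ = (-2.9 − 0.4 + 0.9 + 0.1 − 1.9 + 1.5 + 0.9 − 5.5) / 8 = -0.9125%
Population std dev = √[39.6488 / 8] = 2.2262%
Sharpe = (r̄ − rf) / σ = (-0.9125 − 0.12) / 2.2262 = -1.0325 / 2.2262 = -0.4638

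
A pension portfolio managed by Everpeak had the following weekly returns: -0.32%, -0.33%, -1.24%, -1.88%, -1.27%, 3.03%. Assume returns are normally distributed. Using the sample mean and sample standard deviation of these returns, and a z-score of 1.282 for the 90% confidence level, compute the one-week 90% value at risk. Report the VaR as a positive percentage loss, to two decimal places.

2.59

Mean return μ = -2.010 / 6 = -0.3350%
Sample std dev = √[15.4038 / 5] = 1.7552%
VaR = −(μ − z·σ) = −(-0.3350 − 1.282 × 1.7552) = −(-2.5852) = 2.5852%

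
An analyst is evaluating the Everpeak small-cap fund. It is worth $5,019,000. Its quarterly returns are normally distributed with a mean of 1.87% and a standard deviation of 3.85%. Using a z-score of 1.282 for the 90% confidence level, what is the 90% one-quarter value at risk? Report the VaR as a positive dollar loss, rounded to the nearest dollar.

Return at the 90% tail: μ − z·σ = 1.87% − 1.282 × 3.85% = 1.87 − 4.9357 = -3.0657%
VaR = −(-3.0657%) × $5,019,000 = 3.0657% × $5,019,000 = $153,867

$153,867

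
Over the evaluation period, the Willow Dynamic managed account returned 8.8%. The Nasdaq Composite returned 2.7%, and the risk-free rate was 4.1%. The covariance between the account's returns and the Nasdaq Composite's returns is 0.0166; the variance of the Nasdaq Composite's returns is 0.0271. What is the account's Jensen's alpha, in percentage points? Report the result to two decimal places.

5.56

β = Cov / Var = 0.0166 / 0.0271 = 0.6125
E[R] = Rf + β(Rm − Rf) = 4.1% + 0.6125 × (2.7% − 4.1%) = 3.2425%
α = Rp − E[R] = 8.8% − 3.2425% = 5.5575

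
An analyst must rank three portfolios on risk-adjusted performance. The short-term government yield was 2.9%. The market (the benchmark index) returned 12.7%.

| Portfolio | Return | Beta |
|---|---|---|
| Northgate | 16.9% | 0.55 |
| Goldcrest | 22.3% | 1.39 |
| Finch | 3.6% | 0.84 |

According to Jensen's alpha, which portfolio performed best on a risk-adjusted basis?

Northgate

Northgate: α = 16.9% − [2.9% + 0.55 × (12.7% − 2.9%)] = 8.610
Goldcrest: α = 22.3% − [2.9% + 1.39 × (12.7% − 2.9%)] = 5.778
Finch: α = 3.6% − [2.9% + 0.84 × (12.7% − 2.9%)] = -7.532
Highest: Northgate (8.610).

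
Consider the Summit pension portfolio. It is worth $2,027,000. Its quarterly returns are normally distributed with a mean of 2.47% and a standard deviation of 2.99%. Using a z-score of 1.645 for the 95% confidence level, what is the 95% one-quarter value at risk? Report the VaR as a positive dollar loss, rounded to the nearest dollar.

$49,632

Return at the 95% tail: μ − z·σ = 2.47% − 1.645 × 2.99% = 2.47 − 4.91855 = -2.44855%
VaR = −(-2.44855%) × $2,027,000 = 2.44855% × $2,027,000 = $49,632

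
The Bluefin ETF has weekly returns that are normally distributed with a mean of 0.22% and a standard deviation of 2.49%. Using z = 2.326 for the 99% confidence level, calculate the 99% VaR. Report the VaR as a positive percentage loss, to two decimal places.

5.57

VaR (as % loss) = −(μ − z·σ) = −(0.22% − 2.326 × 2.49%) = −(-5.57174%) = 5.57174%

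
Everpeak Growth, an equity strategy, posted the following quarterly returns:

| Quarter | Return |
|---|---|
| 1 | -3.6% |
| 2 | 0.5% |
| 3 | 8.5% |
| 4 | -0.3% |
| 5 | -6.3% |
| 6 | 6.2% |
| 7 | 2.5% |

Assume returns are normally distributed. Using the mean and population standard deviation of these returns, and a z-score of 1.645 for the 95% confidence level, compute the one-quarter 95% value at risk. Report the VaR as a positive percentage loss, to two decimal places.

6.84

r̄ = (-3.6 + 0.5 + 8.5 − 0.3 − 6.3 + 6.2 + 2.5) / 7 = 1.0714%
Σ(r − r̄)² = (-3.6 − 1.0714)² + (0.5 − 1.0714)² + … = 161.8943
σ = √[161.8943 / 7] = 4.8091%
VaR = −(r̄ − z·σ) = −(1.0714 − 1.645 × 4.8091) = −(-6.8396) = 6.8396%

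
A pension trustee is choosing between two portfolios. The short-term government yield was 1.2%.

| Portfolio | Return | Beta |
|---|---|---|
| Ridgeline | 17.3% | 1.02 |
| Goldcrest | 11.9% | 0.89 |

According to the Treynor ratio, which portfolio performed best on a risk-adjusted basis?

Ridgeline

Ridgeline: Treynor = (17.3% − 1.2%) / 1.02 = 15.784
Goldcrest: Treynor = (11.9% − 1.2%) / 0.89 = 12.022
Highest: Ridgeline (15.784).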